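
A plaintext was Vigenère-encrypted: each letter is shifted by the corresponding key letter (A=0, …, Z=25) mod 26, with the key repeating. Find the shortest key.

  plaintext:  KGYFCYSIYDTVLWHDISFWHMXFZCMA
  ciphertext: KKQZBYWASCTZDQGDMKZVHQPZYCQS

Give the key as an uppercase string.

AESUZ

  i= 0: K-K =  0 → A
  i= 1: K-G =  4 → E
  i= 2: Q-Y = 18 → S
  i= 3: Z-F = 20 → U
  i= 4: B-C = 25 → Z
  i= 5: Y-Y =  0 → A
  i= 6: W-S =  4 → E
  i= 7: A-I = 18 → S
  i= 8: S-Y = 20 → U
  i= 9: C-D = 25 → Z
  i=10: T-T =  0 → A
  i=11: Z-V =  4 → E
  i=12: D-L = 18 → S
  i=13: Q-W = 20 → U
  i=14: G-H = 25 → Z
  i=15: D-D =  0 → A
  i=16: M-I =  4 → E
  i=17: K-S = 18 → S
  i=18: Z-F = 20 → U
  i=19: V-W = 25 → Z
  i=20: H-H =  0 → A
  i=21: Q-M =  4 → E
  i=22: P-X = 18 → S
  i=23: Z-F = 20 → U
  i=24: Y-Z = 25 → Z
  i=25: C-C =  0 → A
  i=26: Q-M =  4 → E
  i=27: S-A = 18 → S
  shifts repeat with period 5: AESUZ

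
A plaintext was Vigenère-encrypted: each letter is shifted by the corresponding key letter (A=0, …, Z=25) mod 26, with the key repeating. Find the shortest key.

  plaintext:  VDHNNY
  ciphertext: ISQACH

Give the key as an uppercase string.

NPJ

  i= 0: I-V = 13 → N
  i= 1: S-D = 15 → P
  i= 2: Q-H =  9 → J
  i= 3: A-N = 13 → N
  i= 4: C-N = 15 → P
  i= 5: H-Y =  9 → J
  shifts repeat with period 3: NPJ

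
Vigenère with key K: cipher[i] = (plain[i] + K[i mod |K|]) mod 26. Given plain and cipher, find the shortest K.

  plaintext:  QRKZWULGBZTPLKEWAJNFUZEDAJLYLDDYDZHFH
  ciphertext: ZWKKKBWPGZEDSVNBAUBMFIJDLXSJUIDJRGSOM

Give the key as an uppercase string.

  i= 0: Z-Q =  9 → J
  i= 1: W-R =  5 → F
  i= 2: K-K =  0 → A
  i= 3: K-Z = 11 → L
  i= 4: K-W = 14 → O
  i= 5: B-U =  7 → H
  i= 6: W-L = 11 → L
  i= 7: P-G =  9 → J
  i= 8: G-B =  5 → F
  i= 9: Z-Z =  0 → A
  i=10: E-T = 11 → L
  i=11: D-P = 14 → O
  i=12: S-L =  7 → H
  i=13: V-K = 11 → L
  i=14: N-E =  9 → J
  i=15: B-W =  5 → F
  i=16: A-A =  0 → A
  i=17: U-J = 11 → L
  i=18: B-N = 14 → O
  i=19: M-F =  7 → H
  i=20: F-U = 11 → L
  i=21: I-Z =  9 → J
  i=22: J-E =  5 → F
  i=23: D-D =  0 → A
  i=24: L-A = 11 → L
  i=25: X-J = 14 → O
  i=26: S-L =  7 → H
  i=27: J-Y = 11 → L
  i=28: U-L =  9 → J
  i=29: I-D =  5 → F
  i=30: D-D =  0 → A
  i=31: J-Y = 11 → L
  i=32: R-D = 14 → O
  i=33: G-Z =  7 → H
  i=34: S-H = 11 → L
  i=35: O-F =  9 → J
  i=36: M-H =  5 → F
  shifts repeat with period 7: JFALOHL

JFALOHL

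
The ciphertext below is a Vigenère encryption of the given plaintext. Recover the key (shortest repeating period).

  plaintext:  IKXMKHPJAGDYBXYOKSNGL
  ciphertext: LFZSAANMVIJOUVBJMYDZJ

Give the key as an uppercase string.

  i= 0: L-I =  3 → D
  i= 1: F-K = 21 → V
  i= 2: Z-X =  2 → C
  i= 3: S-M =  6 → G
  i= 4: A-K = 16 → Q
  i= 5: A-H = 19 → T
  i= 6: N-P = 24 → Y
  i= 7: M-J =  3 → D
  i= 8: V-A = 21 → V
  i= 9: I-G =  2 → C
  i=10: J-D =  6 → G
  i=11: O-Y = 16 → Q
  i=12: U-B = 19 → T
  i=13: V-X = 24 → Y
  i=14: B-Y =  3 → D
  i=15: J-O = 21 → V
  i=16: M-K =  2 → C
  i=17: Y-S =  6 → G
  i=18: D-N = 16 → Q
  i=19: Z-G = 19 → T
  i=20: J-L = 24 → Y
  shifts repeat with period 7: DVCGQTY

DVCGQTY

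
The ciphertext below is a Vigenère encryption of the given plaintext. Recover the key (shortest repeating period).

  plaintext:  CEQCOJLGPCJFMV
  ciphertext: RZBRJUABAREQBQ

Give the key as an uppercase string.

  i= 0: R-C = 15 → P
  i= 1: Z-E = 21 → V
  i= 2: B-Q = 11 → L
  i= 3: R-C = 15 → P
  i= 4: J-O = 21 → V
  i= 5: U-J = 11 → L
  i= 6: A-L = 15 → P
  i= 7: B-G = 21 → V
  i= 8: A-P = 11 → L
  i= 9: R-C = 15 → P
  i=10: E-J = 21 → V
  i=11: Q-F = 11 → L
  i=12: B-M = 15 → P
  i=13: Q-V = 21 → V
  shifts repeat with period 3: PVL

PVL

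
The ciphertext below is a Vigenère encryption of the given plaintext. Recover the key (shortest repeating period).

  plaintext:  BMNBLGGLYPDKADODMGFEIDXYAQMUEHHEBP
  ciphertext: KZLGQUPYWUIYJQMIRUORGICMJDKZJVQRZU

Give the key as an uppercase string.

  i= 0: K-B =  9 → J
  i= 1: Z-M = 13 → N
  i= 2: L-N = 24 → Y
  i= 3: G-B =  5 → F
  i= 4: Q-L =  5 → F
  i= 5: U-G = 14 → O
  i= 6: P-G =  9 → J
  i= 7: Y-L = 13 → N
  i= 8: W-Y = 24 → Y
  i= 9: U-P =  5 → F
  i=10: I-D =  5 → F
  i=11: Y-K = 14 → O
  i=12: J-A =  9 → J
  i=13: Q-D = 13 → N
  i=14: M-O = 24 → Y
  i=15: I-D =  5 → F
  i=16: R-M =  5 → F
  i=17: U-G = 14 → O
  i=18: O-F =  9 → J
  i=19: R-E = 13 → N
  i=20: G-I = 24 → Y
  i=21: I-D =  5 → F
  i=22: C-X =  5 → F
  i=23: M-Y = 14 → O
  i=24: J-A =  9 → J
  i=25: D-Q = 13 → N
  i=26: K-M = 24 → Y
  i=27: Z-U =  5 → F
  i=28: J-E =  5 → F
  i=29: V-H = 14 → O
  i=30: Q-H =  9 → J
  i=31: R-E = 13 → N
  i=32: Z-B = 24 → Y
  i=33: U-P =  5 → F
  shifts repeat with period 6: JNYFFO

JNYFFO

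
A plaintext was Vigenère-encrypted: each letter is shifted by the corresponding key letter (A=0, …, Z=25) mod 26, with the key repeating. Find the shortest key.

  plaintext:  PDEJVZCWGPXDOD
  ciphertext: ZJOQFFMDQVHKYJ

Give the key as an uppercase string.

KGKH

  i= 0: Z-P = 10 → K
  i= 1: J-D =  6 → G
  i= 2: O-E = 10 → K
  i= 3: Q-J =  7 → H
  i= 4: F-V = 10 → K
  i= 5: F-Z =  6 → G
  i= 6: M-C = 10 → K
  i= 7: D-W =  7 → H
  i= 8: Q-G = 10 → K
  i= 9: V-P =  6 → G
  i=10: H-X = 10 → K
  i=11: K-D =  7 → H
  i=12: Y-O = 10 → K
  i=13: J-D =  6 → G
  shifts repeat with period 4: KGKH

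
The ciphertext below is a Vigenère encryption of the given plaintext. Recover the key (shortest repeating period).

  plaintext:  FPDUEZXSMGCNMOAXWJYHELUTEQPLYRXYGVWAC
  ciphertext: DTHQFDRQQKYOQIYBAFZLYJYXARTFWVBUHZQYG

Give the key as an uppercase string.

  i= 0: D-F = 24 → Y
  i= 1: T-P =  4 → E
  i= 2: H-D =  4 → E
  i= 3: Q-U = 22 → W
  i= 4: F-E =  1 → B
  i= 5: D-Z =  4 → E
  i= 6: R-X = 20 → U
  i= 7: Q-S = 24 → Y
  i= 8: Q-M =  4 → E
  i= 9: K-G =  4 → E
  i=10: Y-C = 22 → W
  i=11: O-N =  1 → B
  i=12: Q-M =  4 → E
  i=13: I-O = 20 → U
  i=14: Y-A = 24 → Y
  i=15: B-X =  4 → E
  i=16: A-W =  4 → E
  i=17: F-J = 22 → W
  i=18: Z-Y =  1 → B
  i=19: L-H =  4 → E
  i=20: Y-E = 20 → U
  i=21: J-L = 24 → Y
  i=22: Y-U =  4 → E
  i=23: X-T =  4 → E
  i=24: A-E = 22 → W
  i=25: R-Q =  1 → B
  i=26: T-P =  4 → E
  i=27: F-L = 20 → U
  i=28: W-Y = 24 → Y
  i=29: V-R =  4 → E
  i=30: B-X =  4 → E
  i=31: U-Y = 22 → W
  i=32: H-G =  1 → B
  i=33: Z-V =  4 → E
  i=34: Q-W = 20 → U
  i=35: Y-A = 24 → Y
  i=36: G-C =  4 → E
  shifts repeat with period 7: YEEWBEU

YEEWBEU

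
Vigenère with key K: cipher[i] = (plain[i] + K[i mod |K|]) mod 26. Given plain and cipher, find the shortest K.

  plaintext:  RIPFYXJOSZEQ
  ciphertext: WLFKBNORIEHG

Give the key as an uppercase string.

FDQ

  i= 0: W-R =  5 → F
  i= 1: L-I =  3 → D
  i= 2: F-P = 16 → Q
  i= 3: K-F =  5 → F
  i= 4: B-Y =  3 → D
  i= 5: N-X = 16 → Q
  i= 6: O-J =  5 → F
  i= 7: R-O =  3 → D
  i= 8: I-S = 16 → Q
  i= 9: E-Z =  5 → F
  i=10: H-E =  3 → D
  i=11: G-Q = 16 → Q
  shifts repeat with period 3: FDQ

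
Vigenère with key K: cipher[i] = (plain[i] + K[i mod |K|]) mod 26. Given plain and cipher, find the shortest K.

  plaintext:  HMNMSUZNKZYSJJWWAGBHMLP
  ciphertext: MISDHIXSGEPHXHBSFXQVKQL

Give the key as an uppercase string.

FWFRPOY

  i= 0: M-H =  5 → F
  i= 1: I-M = 22 → W
  i= 2: S-N =  5 → F
  i= 3: D-M = 17 → R
  i= 4: H-S = 15 → P
  i= 5: I-U = 14 → O
  i= 6: X-Z = 24 → Y
  i= 7: S-N =  5 → F
  i= 8: G-K = 22 → W
  i= 9: E-Z =  5 → F
  i=10: P-Y = 17 → R
  i=11: H-S = 15 → P
  i=12: X-J = 14 → O
  i=13: H-J = 24 → Y
  i=14: B-W =  5 → F
  i=15: S-W = 22 → W
  i=16: F-A =  5 → F
  i=17: X-G = 17 → R
  i=18: Q-B = 15 → P
  i=19: V-H = 14 → O
  i=20: K-M = 24 → Y
  i=21: Q-L =  5 → F
  i=22: L-P = 22 → W
  shifts repeat with period 7: FWFRPOY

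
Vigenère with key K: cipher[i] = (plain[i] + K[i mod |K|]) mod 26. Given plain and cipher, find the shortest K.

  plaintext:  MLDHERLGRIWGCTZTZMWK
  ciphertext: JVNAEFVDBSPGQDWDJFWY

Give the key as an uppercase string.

  i= 0: J-M = 23 → X
  i= 1: V-L = 10 → K
  i= 2: N-D = 10 → K
  i= 3: A-H = 19 → T
  i= 4: E-E =  0 → A
  i= 5: F-R = 14 → O
  i= 6: V-L = 10 → K
  i= 7: D-G = 23 → X
  i= 8: B-R = 10 → K
  i= 9: S-I = 10 → K
  i=10: P-W = 19 → T
  i=11: G-G =  0 → A
  i=12: Q-C = 14 → O
  i=13: D-T = 10 → K
  i=14: W-Z = 23 → X
  i=15: D-T = 10 → K
  i=16: J-Z = 10 → K
  i=17: F-M = 19 → T
  i=18: W-W =  0 → A
  i=19: Y-K = 14 → O
  shifts repeat with period 7: XKKTAOK

XKKTAOK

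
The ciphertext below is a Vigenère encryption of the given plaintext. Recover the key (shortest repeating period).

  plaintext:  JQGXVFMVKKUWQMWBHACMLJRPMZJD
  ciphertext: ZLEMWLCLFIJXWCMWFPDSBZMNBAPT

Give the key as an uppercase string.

  i= 0: Z-J = 16 → Q
  i= 1: L-Q = 21 → V
  i= 2: E-G = 24 → Y
  i= 3: M-X = 15 → P
  i= 4: W-V =  1 → B
  i= 5: L-F =  6 → G
  i= 6: C-M = 16 → Q
  i= 7: L-V = 16 → Q
  i= 8: F-K = 21 → V
  i= 9: I-K = 24 → Y
  i=10: J-U = 15 → P
  i=11: X-W =  1 → B
  i=12: W-Q =  6 → G
  i=13: C-M = 16 → Q
  i=14: M-W = 16 → Q
  i=15: W-B = 21 → V
  i=16: F-H = 24 → Y
  i=17: P-A = 15 → P
  i=18: D-C =  1 → B
  i=19: S-M =  6 → G
  i=20: B-L = 16 → Q
  i=21: Z-J = 16 → Q
  i=22: M-R = 21 → V
  i=23: N-P = 24 → Y
  i=24: B-M = 15 → P
  i=25: A-Z =  1 → B
  i=26: P-J =  6 → G
  i=27: T-D = 16 → Q
  shifts repeat with period 7: QVYPBGQ

QVYPBGQ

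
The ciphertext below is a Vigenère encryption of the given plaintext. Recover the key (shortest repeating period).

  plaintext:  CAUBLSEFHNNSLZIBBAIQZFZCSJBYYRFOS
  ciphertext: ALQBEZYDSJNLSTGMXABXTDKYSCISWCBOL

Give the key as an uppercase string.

YLWATHU

  i= 0: A-C = 24 → Y
  i= 1: L-A = 11 → L
  i= 2: Q-U = 22 → W
  i= 3: B-B =  0 → A
  i= 4: E-L = 19 → T
  i= 5: Z-S =  7 → H
  i= 6: Y-E = 20 → U
  i= 7: D-F = 24 → Y
  i= 8: S-H = 11 → L
  i= 9: J-N = 22 → W
  i=10: N-N =  0 → A
  i=11: L-S = 19 → T
  i=12: S-L =  7 → H
  i=13: T-Z = 20 → U
  i=14: G-I = 24 → Y
  i=15: M-B = 11 → L
  i=16: X-B = 22 → W
  i=17: A-A =  0 → A
  i=18: B-I = 19 → T
  i=19: X-Q =  7 → H
  i=20: T-Z = 20 → U
  i=21: D-F = 24 → Y
  i=22: K-Z = 11 → L
  i=23: Y-C = 22 → W
  i=24: S-S =  0 → A
  i=25: C-J = 19 → T
  i=26: I-B =  7 → H
  i=27: S-Y = 20 → U
  i=28: W-Y = 24 → Y
  i=29: C-R = 11 → L
  i=30: B-F = 22 → W
  i=31: O-O =  0 → A
  i=32: L-S = 19 → T
  shifts repeat with period 7: YLWATHU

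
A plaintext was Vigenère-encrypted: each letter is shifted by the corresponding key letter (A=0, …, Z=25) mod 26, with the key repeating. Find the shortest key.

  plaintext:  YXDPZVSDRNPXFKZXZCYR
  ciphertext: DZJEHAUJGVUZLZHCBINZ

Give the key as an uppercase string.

  i= 0: D-Y =  5 → F
  i= 1: Z-X =  2 → C
  i= 2: J-D =  6 → G
  i= 3: E-P = 15 → P
  i= 4: H-Z =  8 → I
  i= 5: A-V =  5 → F
  i= 6: U-S =  2 → C
  i= 7: J-D =  6 → G
  i= 8: G-R = 15 → P
  i= 9: V-N =  8 → I
  i=10: U-P =  5 → F
  i=11: Z-X =  2 → C
  i=12: L-F =  6 → G
  i=13: Z-K = 15 → P
  i=14: H-Z =  8 → I
  i=15: C-X =  5 → F
  i=16: B-Z =  2 → C
  i=17: I-C =  6 → G
  i=18: N-Y = 15 → P
  i=19: Z-R =  8 → I
  shifts repeat with period 5: FCGPI

FCGPI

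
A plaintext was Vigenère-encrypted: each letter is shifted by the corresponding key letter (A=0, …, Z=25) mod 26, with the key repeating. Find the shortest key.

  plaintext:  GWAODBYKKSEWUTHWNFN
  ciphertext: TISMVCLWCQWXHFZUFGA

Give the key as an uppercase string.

NMSYSB

  i= 0: T-G = 13 → N
  i= 1: I-W = 12 → M
  i= 2: S-A = 18 → S
  i= 3: M-O = 24 → Y
  i= 4: V-D = 18 → S
  i= 5: C-B =  1 → B
  i= 6: L-Y = 13 → N
  i= 7: W-K = 12 → M
  i= 8: C-K = 18 → S
  i= 9: Q-S = 24 → Y
  i=10: W-E = 18 → S
  i=11: X-W =  1 → B
  i=12: H-U = 13 → N
  i=13: F-T = 12 → M
  i=14: Z-H = 18 → S
  i=15: U-W = 24 → Y
  i=16: F-N = 18 → S
  i=17: G-F =  1 → B
  i=18: A-N = 13 → N
  shifts repeat with period 6: NMSYSB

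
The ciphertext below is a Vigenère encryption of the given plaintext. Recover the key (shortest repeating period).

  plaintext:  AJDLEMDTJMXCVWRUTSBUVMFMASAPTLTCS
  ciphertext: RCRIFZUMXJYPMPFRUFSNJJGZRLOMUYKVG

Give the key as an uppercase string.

  i= 0: R-A = 17 → R
  i= 1: C-J = 19 → T
  i= 2: R-D = 14 → O
  i= 3: I-L = 23 → X
  i= 4: F-E =  1 → B
  i= 5: Z-M = 13 → N
  i= 6: U-D = 17 → R
  i= 7: M-T = 19 → T
  i= 8: X-J = 14 → O
  i= 9: J-M = 23 → X
  i=10: Y-X =  1 → B
  i=11: P-C = 13 → N
  i=12: M-V = 17 → R
  i=13: P-W = 19 → T
  i=14: F-R = 14 → O
  i=15: R-U = 23 → X
  i=16: U-T =  1 → B
  i=17: F-S = 13 → N
  i=18: S-B = 17 → R
  i=19: N-U = 19 → T
  i=20: J-V = 14 → O
  i=21: J-M = 23 → X
  i=22: G-F =  1 → B
  i=23: Z-M = 13 → N
  i=24: R-A = 17 → R
  i=25: L-S = 19 → T
  i=26: O-A = 14 → O
  i=27: M-P = 23 → X
  i=28: U-T =  1 → B
  i=29: Y-L = 13 → N
  i=30: K-T = 17 → R
  i=31: V-C = 19 → T
  i=32: G-S = 14 → O
  shifts repeat with period 6: RTOXBN

RTOXBN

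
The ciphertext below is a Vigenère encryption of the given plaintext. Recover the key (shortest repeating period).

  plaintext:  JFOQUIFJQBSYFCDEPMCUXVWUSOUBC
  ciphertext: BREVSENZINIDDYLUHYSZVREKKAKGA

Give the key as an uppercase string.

  i= 0: B-J = 18 → S
  i= 1: R-F = 12 → M
  i= 2: E-O = 16 → Q
  i= 3: V-Q =  5 → F
  i= 4: S-U = 24 → Y
  i= 5: E-I = 22 → W
  i= 6: N-F =  8 → I
  i= 7: Z-J = 16 → Q
  i= 8: I-Q = 18 → S
  i= 9: N-B = 12 → M
  i=10: I-S = 16 → Q
  i=11: D-Y =  5 → F
  i=12: D-F = 24 → Y
  i=13: Y-C = 22 → W
  i=14: L-D =  8 → I
  i=15: U-E = 16 → Q
  i=16: H-P = 18 → S
  i=17: Y-M = 12 → M
  i=18: S-C = 16 → Q
  i=19: Z-U =  5 → F
  i=20: V-X = 24 → Y
  i=21: R-V = 22 → W
  i=22: E-W =  8 → I
  i=23: K-U = 16 → Q
  i=24: K-S = 18 → S
  i=25: A-O = 12 → M
  i=26: K-U = 16 → Q
  i=27: G-B =  5 → F
  i=28: A-C = 24 → Y
  shifts repeat with period 8: SMQFYWIQ

SMQFYWIQ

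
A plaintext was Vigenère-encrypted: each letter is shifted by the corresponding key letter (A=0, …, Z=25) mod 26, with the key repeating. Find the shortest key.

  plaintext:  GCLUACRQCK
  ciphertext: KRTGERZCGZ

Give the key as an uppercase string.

  i= 0: K-G =  4 → E
  i= 1: R-C = 15 → P
  i= 2: T-L =  8 → I
  i= 3: G-U = 12 → M
  i= 4: E-A =  4 → E
  i= 5: R-C = 15 → P
  i= 6: Z-R =  8 → I
  i= 7: C-Q = 12 → M
  i= 8: G-C =  4 → E
  i= 9: Z-K = 15 → P
  shifts repeat with period 4: EPIM

EPIM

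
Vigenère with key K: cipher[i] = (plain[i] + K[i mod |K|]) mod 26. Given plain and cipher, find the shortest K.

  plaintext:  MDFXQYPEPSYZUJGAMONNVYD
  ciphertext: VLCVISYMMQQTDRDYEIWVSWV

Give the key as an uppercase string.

JIXYSU

  i= 0: V-M =  9 → J
  i= 1: L-D =  8 → I
  i= 2: C-F = 23 → X
  i= 3: V-X = 24 → Y
  i= 4: I-Q = 18 → S
  i= 5: S-Y = 20 → U
  i= 6: Y-P =  9 → J
  i= 7: M-E =  8 → I
  i= 8: M-P = 23 → X
  i= 9: Q-S = 24 → Y
  i=10: Q-Y = 18 → S
  i=11: T-Z = 20 → U
  i=12: D-U =  9 → J
  i=13: R-J =  8 → I
  i=14: D-G = 23 → X
  i=15: Y-A = 24 → Y
  i=16: E-M = 18 → S
  i=17: I-O = 20 → U
  i=18: W-N =  9 → J
  i=19: V-N =  8 → I
  i=20: S-V = 23 → X
  i=21: W-Y = 24 → Y
  i=22: V-D = 18 → S
  shifts repeat with period 6: JIXYSU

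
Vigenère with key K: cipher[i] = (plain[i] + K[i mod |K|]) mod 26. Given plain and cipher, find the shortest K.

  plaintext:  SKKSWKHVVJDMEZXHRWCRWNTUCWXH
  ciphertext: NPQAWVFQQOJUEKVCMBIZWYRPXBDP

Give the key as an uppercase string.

  i= 0: N-S = 21 → V
  i= 1: P-K =  5 → F
  i= 2: Q-K =  6 → G
  i= 3: A-S =  8 → I
  i= 4: W-W =  0 → A
  i= 5: V-K = 11 → L
  i= 6: F-H = 24 → Y
  i= 7: Q-V = 21 → V
  i= 8: Q-V = 21 → V
  i= 9: O-J =  5 → F
  i=10: J-D =  6 → G
  i=11: U-M =  8 → I
  i=12: E-E =  0 → A
  i=13: K-Z = 11 → L
  i=14: V-X = 24 → Y
  i=15: C-H = 21 → V
  i=16: M-R = 21 → V
  i=17: B-W =  5 → F
  i=18: I-C =  6 → G
  i=19: Z-R =  8 → I
  i=20: W-W =  0 → A
  i=21: Y-N = 11 → L
  i=22: R-T = 24 → Y
  i=23: P-U = 21 → V
  i=24: X-C = 21 → V
  i=25: B-W =  5 → F
  i=26: D-X =  6 → G
  i=27: P-H =  8 → I
  shifts repeat with period 8: VFGIALYV

VFGIALYV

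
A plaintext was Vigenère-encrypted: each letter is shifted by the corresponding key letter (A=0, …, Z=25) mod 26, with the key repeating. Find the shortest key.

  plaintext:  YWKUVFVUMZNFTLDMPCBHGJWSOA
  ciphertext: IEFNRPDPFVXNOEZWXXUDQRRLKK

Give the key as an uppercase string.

KIVTW

  i= 0: I-Y = 10 → K
  i= 1: E-W =  8 → I
  i= 2: F-K = 21 → V
  i= 3: N-U = 19 → T
  i= 4: R-V = 22 → W
  i= 5: P-F = 10 → K
  i= 6: D-V =  8 → I
  i= 7: P-U = 21 → V
  i= 8: F-M = 19 → T
  i= 9: V-Z = 22 → W
  i=10: X-N = 10 → K
  i=11: N-F =  8 → I
  i=12: O-T = 21 → V
  i=13: E-L = 19 → T
  i=14: Z-D = 22 → W
  i=15: W-M = 10 → K
  i=16: X-P =  8 → I
  i=17: X-C = 21 → V
  i=18: U-B = 19 → T
  i=19: D-H = 22 → W
  i=20: Q-G = 10 → K
  i=21: R-J =  8 → I
  i=22: R-W = 21 → V
  i=23: L-S = 19 → T
  i=24: K-O = 22 → W
  i=25: K-A = 10 → K
  shifts repeat with period 5: KIVTW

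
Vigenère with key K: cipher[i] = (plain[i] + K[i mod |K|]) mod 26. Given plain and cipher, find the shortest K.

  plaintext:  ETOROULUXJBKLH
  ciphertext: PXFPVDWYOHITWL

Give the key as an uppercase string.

  i= 0: P-E = 11 → L
  i= 1: X-T =  4 → E
  i= 2: F-O = 17 → R
  i= 3: P-R = 24 → Y
  i= 4: V-O =  7 → H
  i= 5: D-U =  9 → J
  i= 6: W-L = 11 → L
  i= 7: Y-U =  4 → E
  i= 8: O-X = 17 → R
  i= 9: H-J = 24 → Y
  i=10: I-B =  7 → H
  i=11: T-K =  9 → J
  i=12: W-L = 11 → L
  i=13: L-H =  4 → E
  shifts repeat with period 6: LERYHJ

LERYHJ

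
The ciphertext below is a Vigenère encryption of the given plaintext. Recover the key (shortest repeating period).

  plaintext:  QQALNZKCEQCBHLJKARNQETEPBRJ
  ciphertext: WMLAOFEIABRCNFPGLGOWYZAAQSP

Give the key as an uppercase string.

  i= 0: W-Q =  6 → G
  i= 1: M-Q = 22 → W
  i= 2: L-A = 11 → L
  i= 3: A-L = 15 → P
  i= 4: O-N =  1 → B
  i= 5: F-Z =  6 → G
  i= 6: E-K = 20 → U
  i= 7: I-C =  6 → G
  i= 8: A-E = 22 → W
  i= 9: B-Q = 11 → L
  i=10: R-C = 15 → P
  i=11: C-B =  1 → B
  i=12: N-H =  6 → G
  i=13: F-L = 20 → U
  i=14: P-J =  6 → G
  i=15: G-K = 22 → W
  i=16: L-A = 11 → L
  i=17: G-R = 15 → P
  i=18: O-N =  1 → B
  i=19: W-Q =  6 → G
  i=20: Y-E = 20 → U
  i=21: Z-T =  6 → G
  i=22: A-E = 22 → W
  i=23: A-P = 11 → L
  i=24: Q-B = 15 → P
  i=25: S-R =  1 → B
  i=26: P-J =  6 → G
  shifts repeat with period 7: GWLPBGU

GWLPBGU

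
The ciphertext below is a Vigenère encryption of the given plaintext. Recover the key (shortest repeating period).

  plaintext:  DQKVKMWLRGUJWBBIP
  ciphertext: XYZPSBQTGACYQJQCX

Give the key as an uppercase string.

  i= 0: X-D = 20 → U
  i= 1: Y-Q =  8 → I
  i= 2: Z-K = 15 → P
  i= 3: P-V = 20 → U
  i= 4: S-K =  8 → I
  i= 5: B-M = 15 → P
  i= 6: Q-W = 20 → U
  i= 7: T-L =  8 → I
  i= 8: G-R = 15 → P
  i= 9: A-G = 20 → U
  i=10: C-U =  8 → I
  i=11: Y-J = 15 → P
  i=12: Q-W = 20 → U
  i=13: J-B =  8 → I
  i=14: Q-B = 15 → P
  i=15: C-I = 20 → U
  i=16: X-P =  8 → I
  shifts repeat with period 3: UIP

UIP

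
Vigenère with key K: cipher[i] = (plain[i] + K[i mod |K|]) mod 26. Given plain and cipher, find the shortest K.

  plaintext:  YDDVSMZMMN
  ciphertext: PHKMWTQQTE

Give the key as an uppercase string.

  i= 0: P-Y = 17 → R
  i= 1: H-D =  4 → E
  i= 2: K-D =  7 → H
  i= 3: M-V = 17 → R
  i= 4: W-S =  4 → E
  i= 5: T-M =  7 → H
  i= 6: Q-Z = 17 → R
  i= 7: Q-M =  4 → E
  i= 8: T-M =  7 → H
  i= 9: E-N = 17 → R
  shifts repeat with period 3: REH

REH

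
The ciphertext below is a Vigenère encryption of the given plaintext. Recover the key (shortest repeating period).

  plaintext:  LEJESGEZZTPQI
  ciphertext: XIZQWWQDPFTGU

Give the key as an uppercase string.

MEQ

  i= 0: X-L = 12 → M
  i= 1: I-E =  4 → E
  i= 2: Z-J = 16 → Q
  i= 3: Q-E = 12 → M
  i= 4: W-S =  4 → E
  i= 5: W-G = 16 → Q
  i= 6: Q-E = 12 → M
  i= 7: D-Z =  4 → E
  i= 8: P-Z = 16 → Q
  i= 9: F-T = 12 → M
  i=10: T-P =  4 → E
  i=11: G-Q = 16 → Q
  i=12: U-I = 12 → M
  shifts repeat with period 3: MEQ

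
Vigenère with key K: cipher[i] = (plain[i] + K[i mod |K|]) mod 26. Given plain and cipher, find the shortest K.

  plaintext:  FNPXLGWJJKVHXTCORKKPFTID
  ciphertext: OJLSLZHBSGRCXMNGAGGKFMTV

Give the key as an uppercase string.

  i= 0: O-F =  9 → J
  i= 1: J-N = 22 → W
  i= 2: L-P = 22 → W
  i= 3: S-X = 21 → V
  i= 4: L-L =  0 → A
  i= 5: Z-G = 19 → T
  i= 6: H-W = 11 → L
  i= 7: B-J = 18 → S
  i= 8: S-J =  9 → J
  i= 9: G-K = 22 → W
  i=10: R-V = 22 → W
  i=11: C-H = 21 → V
  i=12: X-X =  0 → A
  i=13: M-T = 19 → T
  i=14: N-C = 11 → L
  i=15: G-O = 18 → S
  i=16: A-R =  9 → J
  i=17: G-K = 22 → W
  i=18: G-K = 22 → W
  i=19: K-P = 21 → V
  i=20: F-F =  0 → A
  i=21: M-T = 19 → T
  i=22: T-I = 11 → L
  i=23: V-D = 18 → S
  shifts repeat with period 8: JWWVATLS

JWWVATLS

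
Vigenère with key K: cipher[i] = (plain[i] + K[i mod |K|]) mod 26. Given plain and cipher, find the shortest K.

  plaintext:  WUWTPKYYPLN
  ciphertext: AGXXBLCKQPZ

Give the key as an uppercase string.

  i= 0: A-W =  4 → E
  i= 1: G-U = 12 → M
  i= 2: X-W =  1 → B
  i= 3: X-T =  4 → E
  i= 4: B-P = 12 → M
  i= 5: L-K =  1 → B
  i= 6: C-Y =  4 → E
  i= 7: K-Y = 12 → M
  i= 8: Q-P =  1 → B
  i= 9: P-L =  4 → E
  i=10: Z-N = 12 → M
  shifts repeat with period 3: EMB

EMB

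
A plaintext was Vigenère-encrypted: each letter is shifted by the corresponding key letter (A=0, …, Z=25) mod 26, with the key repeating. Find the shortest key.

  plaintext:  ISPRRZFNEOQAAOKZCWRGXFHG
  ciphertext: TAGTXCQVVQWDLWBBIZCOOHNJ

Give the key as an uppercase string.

LIRCGD

  i= 0: T-I = 11 → L
  i= 1: A-S =  8 → I
  i= 2: G-P = 17 → R
  i= 3: T-R =  2 → C
  i= 4: X-R =  6 → G
  i= 5: C-Z =  3 → D
  i= 6: Q-F = 11 → L
  i= 7: V-N =  8 → I
  i= 8: V-E = 17 → R
  i= 9: Q-O =  2 → C
  i=10: W-Q =  6 → G
  i=11: D-A =  3 → D
  i=12: L-A = 11 → L
  i=13: W-O =  8 → I
  i=14: B-K = 17 → R
  i=15: B-Z =  2 → C
  i=16: I-C =  6 → G
  i=17: Z-W =  3 → D
  i=18: C-R = 11 → L
  i=19: O-G =  8 → I
  i=20: O-X = 17 → R
  i=21: H-F =  2 → C
  i=22: N-H =  6 → G
  i=23: J-G =  3 → D
  shifts repeat with period 6: LIRCGD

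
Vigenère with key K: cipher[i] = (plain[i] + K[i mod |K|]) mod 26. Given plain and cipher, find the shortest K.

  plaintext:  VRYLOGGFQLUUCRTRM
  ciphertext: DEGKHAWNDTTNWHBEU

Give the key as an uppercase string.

INIZTUQ

  i= 0: D-V =  8 → I
  i= 1: E-R = 13 → N
  i= 2: G-Y =  8 → I
  i= 3: K-L = 25 → Z
  i= 4: H-O = 19 → T
  i= 5: A-G = 20 → U
  i= 6: W-G = 16 → Q
  i= 7: N-F =  8 → I
  i= 8: D-Q = 13 → N
  i= 9: T-L =  8 → I
  i=10: T-U = 25 → Z
  i=11: N-U = 19 → T
  i=12: W-C = 20 → U
  i=13: H-R = 16 → Q
  i=14: B-T =  8 → I
  i=15: E-R = 13 → N
  i=16: U-M =  8 → I
  shifts repeat with period 7: INIZTUQ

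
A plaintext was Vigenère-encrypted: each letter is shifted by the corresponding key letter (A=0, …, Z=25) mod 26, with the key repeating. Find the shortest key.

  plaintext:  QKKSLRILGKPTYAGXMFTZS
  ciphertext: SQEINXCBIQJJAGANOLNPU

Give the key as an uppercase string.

  i= 0: S-Q =  2 → C
  i= 1: Q-K =  6 → G
  i= 2: E-K = 20 → U
  i= 3: I-S = 16 → Q
  i= 4: N-L =  2 → C
  i= 5: X-R =  6 → G
  i= 6: C-I = 20 → U
  i= 7: B-L = 16 → Q
  i= 8: I-G =  2 → C
  i= 9: Q-K =  6 → G
  i=10: J-P = 20 → U
  i=11: J-T = 16 → Q
  i=12: A-Y =  2 → C
  i=13: G-A =  6 → G
  i=14: A-G = 20 → U
  i=15: N-X = 16 → Q
  i=16: O-M =  2 → C
  i=17: L-F =  6 → G
  i=18: N-T = 20 → U
  i=19: P-Z = 16 → Q
  i=20: U-S =  2 → C
  shifts repeat with period 4: CGUQ

CGUQ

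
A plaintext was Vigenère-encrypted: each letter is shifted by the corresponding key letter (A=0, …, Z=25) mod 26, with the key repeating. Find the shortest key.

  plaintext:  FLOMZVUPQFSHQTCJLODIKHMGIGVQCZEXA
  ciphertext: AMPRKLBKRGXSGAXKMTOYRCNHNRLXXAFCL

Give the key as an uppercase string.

VBBFLQH

  i= 0: A-F = 21 → V
  i= 1: M-L =  1 → B
  i= 2: P-O =  1 → B
  i= 3: R-M =  5 → F
  i= 4: K-Z = 11 → L
  i= 5: L-V = 16 → Q
  i= 6: B-U =  7 → H
  i= 7: K-P = 21 → V
  i= 8: R-Q =  1 → B
  i= 9: G-F =  1 → B
  i=10: X-S =  5 → F
  i=11: S-H = 11 → L
  i=12: G-Q = 16 → Q
  i=13: A-T =  7 → H
  i=14: X-C = 21 → V
  i=15: K-J =  1 → B
  i=16: M-L =  1 → B
  i=17: T-O =  5 → F
  i=18: O-D = 11 → L
  i=19: Y-I = 16 → Q
  i=20: R-K =  7 → H
  i=21: C-H = 21 → V
  i=22: N-M =  1 → B
  i=23: H-G =  1 → B
  i=24: N-I =  5 → F
  i=25: R-G = 11 → L
  i=26: L-V = 16 → Q
  i=27: X-Q =  7 → H
  i=28: X-C = 21 → V
  i=29: A-Z =  1 → B
  i=30: F-E =  1 → B
  i=31: C-X =  5 → F
  i=32: L-A = 11 → L
  shifts repeat with period 7: VBBFLQH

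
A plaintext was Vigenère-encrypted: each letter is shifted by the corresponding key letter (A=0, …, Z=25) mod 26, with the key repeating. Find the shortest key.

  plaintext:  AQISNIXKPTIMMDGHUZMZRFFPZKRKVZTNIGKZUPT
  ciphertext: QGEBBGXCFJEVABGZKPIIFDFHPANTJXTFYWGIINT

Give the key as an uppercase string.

QQWJOYAS

  i= 0: Q-A = 16 → Q
  i= 1: G-Q = 16 → Q
  i= 2: E-I = 22 → W
  i= 3: B-S =  9 → J
  i= 4: B-N = 14 → O
  i= 5: G-I = 24 → Y
  i= 6: X-X =  0 → A
  i= 7: C-K = 18 → S
  i= 8: F-P = 16 → Q
  i= 9: J-T = 16 → Q
  i=10: E-I = 22 → W
  i=11: V-M =  9 → J
  i=12: A-M = 14 → O
  i=13: B-D = 24 → Y
  i=14: G-G =  0 → A
  i=15: Z-H = 18 → S
  i=16: K-U = 16 → Q
  i=17: P-Z = 16 → Q
  i=18: I-M = 22 → W
  i=19: I-Z =  9 → J
  i=20: F-R = 14 → O
  i=21: D-F = 24 → Y
  i=22: F-F =  0 → A
  i=23: H-P = 18 → S
  i=24: P-Z = 16 → Q
  i=25: A-K = 16 → Q
  i=26: N-R = 22 → W
  i=27: T-K =  9 → J
  i=28: J-V = 14 → O
  i=29: X-Z = 24 → Y
  i=30: T-T =  0 → A
  i=31: F-N = 18 → S
  i=32: Y-I = 16 → Q
  i=33: W-G = 16 → Q
  i=34: G-K = 22 → W
  i=35: I-Z =  9 → J
  i=36: I-U = 14 → O
  i=37: N-P = 24 → Y
  i=38: T-T =  0 → A
  shifts repeat with period 8: QQWJOYAS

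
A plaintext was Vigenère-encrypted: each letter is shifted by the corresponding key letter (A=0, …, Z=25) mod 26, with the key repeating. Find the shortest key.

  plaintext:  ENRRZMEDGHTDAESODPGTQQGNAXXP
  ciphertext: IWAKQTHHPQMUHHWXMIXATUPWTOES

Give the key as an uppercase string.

  i= 0: I-E =  4 → E
  i= 1: W-N =  9 → J
  i= 2: A-R =  9 → J
  i= 3: K-R = 19 → T
  i= 4: Q-Z = 17 → R
  i= 5: T-M =  7 → H
  i= 6: H-E =  3 → D
  i= 7: H-D =  4 → E
  i= 8: P-G =  9 → J
  i= 9: Q-H =  9 → J
  i=10: M-T = 19 → T
  i=11: U-D = 17 → R
  i=12: H-A =  7 → H
  i=13: H-E =  3 → D
  i=14: W-S =  4 → E
  i=15: X-O =  9 → J
  i=16: M-D =  9 → J
  i=17: I-P = 19 → T
  i=18: X-G = 17 → R
  i=19: A-T =  7 → H
  i=20: T-Q =  3 → D
  i=21: U-Q =  4 → E
  i=22: P-G =  9 → J
  i=23: W-N =  9 → J
  i=24: T-A = 19 → T
  i=25: O-X = 17 → R
  i=26: E-X =  7 → H
  i=27: S-P =  3 → D
  shifts repeat with period 7: EJJTRHD

EJJTRHD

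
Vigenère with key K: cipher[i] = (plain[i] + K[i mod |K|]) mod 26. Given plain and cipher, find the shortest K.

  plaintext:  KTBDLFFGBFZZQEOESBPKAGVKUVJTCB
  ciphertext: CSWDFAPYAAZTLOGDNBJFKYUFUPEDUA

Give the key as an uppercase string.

SZVAUVK

  i= 0: C-K = 18 → S
  i= 1: S-T = 25 → Z
  i= 2: W-B = 21 → V
  i= 3: D-D =  0 → A
  i= 4: F-L = 20 → U
  i= 5: A-F = 21 → V
  i= 6: P-F = 10 → K
  i= 7: Y-G = 18 → S
  i= 8: A-B = 25 → Z
  i= 9: A-F = 21 → V
  i=10: Z-Z =  0 → A
  i=11: T-Z = 20 → U
  i=12: L-Q = 21 → V
  i=13: O-E = 10 → K
  i=14: G-O = 18 → S
  i=15: D-E = 25 → Z
  i=16: N-S = 21 → V
  i=17: B-B =  0 → A
  i=18: J-P = 20 → U
  i=19: F-K = 21 → V
  i=20: K-A = 10 → K
  i=21: Y-G = 18 → S
  i=22: U-V = 25 → Z
  i=23: F-K = 21 → V
  i=24: U-U =  0 → A
  i=25: P-V = 20 → U
  i=26: E-J = 21 → V
  i=27: D-T = 10 → K
  i=28: U-C = 18 → S
  i=29: A-B = 25 → Z
  shifts repeat with period 7: SZVAUVK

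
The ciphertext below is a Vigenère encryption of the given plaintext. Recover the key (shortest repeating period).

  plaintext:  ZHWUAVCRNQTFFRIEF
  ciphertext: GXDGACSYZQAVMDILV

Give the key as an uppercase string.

HQHMA

  i= 0: G-Z =  7 → H
  i= 1: X-H = 16 → Q
  i= 2: D-W =  7 → H
  i= 3: G-U = 12 → M
  i= 4: A-A =  0 → A
  i= 5: C-V =  7 → H
  i= 6: S-C = 16 → Q
  i= 7: Y-R =  7 → H
  i= 8: Z-N = 12 → M
  i= 9: Q-Q =  0 → A
  i=10: A-T =  7 → H
  i=11: V-F = 16 → Q
  i=12: M-F =  7 → H
  i=13: D-R = 12 → M
  i=14: I-I =  0 → A
  i=15: L-E =  7 → H
  i=16: V-F = 16 → Q
  shifts repeat with period 5: HQHMA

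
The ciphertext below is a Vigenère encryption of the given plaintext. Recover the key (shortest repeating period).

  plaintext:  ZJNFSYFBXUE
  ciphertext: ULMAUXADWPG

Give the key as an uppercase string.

VCZ

  i= 0: U-Z = 21 → V
  i= 1: L-J =  2 → C
  i= 2: M-N = 25 → Z
  i= 3: A-F = 21 → V
  i= 4: U-S =  2 → C
  i= 5: X-Y = 25 → Z
  i= 6: A-F = 21 → V
  i= 7: D-B =  2 → C
  i= 8: W-X = 25 → Z
  i= 9: P-U = 21 → V
  i=10: G-E =  2 → C
  shifts repeat with period 3: VCZ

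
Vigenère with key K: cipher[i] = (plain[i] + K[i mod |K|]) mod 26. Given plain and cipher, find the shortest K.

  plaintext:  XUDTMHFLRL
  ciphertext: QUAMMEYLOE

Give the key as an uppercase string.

TAX

  i= 0: Q-X = 19 → T
  i= 1: U-U =  0 → A
  i= 2: A-D = 23 → X
  i= 3: M-T = 19 → T
  i= 4: M-M =  0 → A
  i= 5: E-H = 23 → X
  i= 6: Y-F = 19 → T
  i= 7: L-L =  0 → A
  i= 8: O-R = 23 → X
  i= 9: E-L = 19 → T
  shifts repeat with period 3: TAX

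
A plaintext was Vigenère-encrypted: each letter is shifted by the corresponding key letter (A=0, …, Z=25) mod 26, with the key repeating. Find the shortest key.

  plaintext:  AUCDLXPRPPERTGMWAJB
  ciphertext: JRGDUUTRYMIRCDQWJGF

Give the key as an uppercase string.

JXEA

  i= 0: J-A =  9 → J
  i= 1: R-U = 23 → X
  i= 2: G-C =  4 → E
  i= 3: D-D =  0 → A
  i= 4: U-L =  9 → J
  i= 5: U-X = 23 → X
  i= 6: T-P =  4 → E
  i= 7: R-R =  0 → A
  i= 8: Y-P =  9 → J
  i= 9: M-P = 23 → X
  i=10: I-E =  4 → E
  i=11: R-R =  0 → A
  i=12: C-T =  9 → J
  i=13: D-G = 23 → X
  i=14: Q-M =  4 → E
  i=15: W-W =  0 → A
  i=16: J-A =  9 → J
  i=17: G-J = 23 → X
  i=18: F-B =  4 → E
  shifts repeat with period 4: JXEA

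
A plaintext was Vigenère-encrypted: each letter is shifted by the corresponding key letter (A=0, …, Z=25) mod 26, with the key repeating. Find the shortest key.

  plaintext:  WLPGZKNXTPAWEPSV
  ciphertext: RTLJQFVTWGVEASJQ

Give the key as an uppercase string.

VIWDR

  i= 0: R-W = 21 → V
  i= 1: T-L =  8 → I
  i= 2: L-P = 22 → W
  i= 3: J-G =  3 → D
  i= 4: Q-Z = 17 → R
  i= 5: F-K = 21 → V
  i= 6: V-N =  8 → I
  i= 7: T-X = 22 → W
  i= 8: W-T =  3 → D
  i= 9: G-P = 17 → R
  i=10: V-A = 21 → V
  i=11: E-W =  8 → I
  i=12: A-E = 22 → W
  i=13: S-P =  3 → D
  i=14: J-S = 17 → R
  i=15: Q-V = 21 → V
  shifts repeat with period 5: VIWDR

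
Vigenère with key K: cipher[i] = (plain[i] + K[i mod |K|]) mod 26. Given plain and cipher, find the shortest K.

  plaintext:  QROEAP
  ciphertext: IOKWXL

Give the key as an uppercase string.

  i= 0: I-Q = 18 → S
  i= 1: O-R = 23 → X
  i= 2: K-O = 22 → W
  i= 3: W-E = 18 → S
  i= 4: X-A = 23 → X
  i= 5: L-P = 22 → W
  shifts repeat with period 3: SXW

SXW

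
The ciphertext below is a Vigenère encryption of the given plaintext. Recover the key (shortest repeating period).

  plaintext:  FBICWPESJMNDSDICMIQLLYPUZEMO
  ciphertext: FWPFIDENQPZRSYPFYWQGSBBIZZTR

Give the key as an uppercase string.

  i= 0: F-F =  0 → A
  i= 1: W-B = 21 → V
  i= 2: P-I =  7 → H
  i= 3: F-C =  3 → D
  i= 4: I-W = 12 → M
  i= 5: D-P = 14 → O
  i= 6: E-E =  0 → A
  i= 7: N-S = 21 → V
  i= 8: Q-J =  7 → H
  i= 9: P-M =  3 → D
  i=10: Z-N = 12 → M
  i=11: R-D = 14 → O
  i=12: S-S =  0 → A
  i=13: Y-D = 21 → V
  i=14: P-I =  7 → H
  i=15: F-C =  3 → D
  i=16: Y-M = 12 → M
  i=17: W-I = 14 → O
  i=18: Q-Q =  0 → A
  i=19: G-L = 21 → V
  i=20: S-L =  7 → H
  i=21: B-Y =  3 → D
  i=22: B-P = 12 → M
  i=23: I-U = 14 → O
  i=24: Z-Z =  0 → A
  i=25: Z-E = 21 → V
  i=26: T-M =  7 → H
  i=27: R-O =  3 → D
  shifts repeat with period 6: AVHDMO

AVHDMO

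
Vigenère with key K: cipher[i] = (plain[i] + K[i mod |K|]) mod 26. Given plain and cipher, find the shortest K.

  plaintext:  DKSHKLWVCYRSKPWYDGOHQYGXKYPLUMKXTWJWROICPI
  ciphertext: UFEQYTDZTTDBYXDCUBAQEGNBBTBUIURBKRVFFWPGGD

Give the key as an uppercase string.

RVMJOIHE

  i= 0: U-D = 17 → R
  i= 1: F-K = 21 → V
  i= 2: E-S = 12 → M
  i= 3: Q-H =  9 → J
  i= 4: Y-K = 14 → O
  i= 5: T-L =  8 → I
  i= 6: D-W =  7 → H
  i= 7: Z-V =  4 → E
  i= 8: T-C = 17 → R
  i= 9: T-Y = 21 → V
  i=10: D-R = 12 → M
  i=11: B-S =  9 → J
  i=12: Y-K = 14 → O
  i=13: X-P =  8 → I
  i=14: D-W =  7 → H
  i=15: C-Y =  4 → E
  i=16: U-D = 17 → R
  i=17: B-G = 21 → V
  i=18: A-O = 12 → M
  i=19: Q-H =  9 → J
  i=20: E-Q = 14 → O
  i=21: G-Y =  8 → I
  i=22: N-G =  7 → H
  i=23: B-X =  4 → E
  i=24: B-K = 17 → R
  i=25: T-Y = 21 → V
  i=26: B-P = 12 → M
  i=27: U-L =  9 → J
  i=28: I-U = 14 → O
  i=29: U-M =  8 → I
  i=30: R-K =  7 → H
  i=31: B-X =  4 → E
  i=32: K-T = 17 → R
  i=33: R-W = 21 → V
  i=34: V-J = 12 → M
  i=35: F-W =  9 → J
  i=36: F-R = 14 → O
  i=37: W-O =  8 → I
  i=38: P-I =  7 → H
  i=39: G-C =  4 → E
  i=40: G-P = 17 → R
  i=41: D-I = 21 → V
  shifts repeat with period 8: RVMJOIHE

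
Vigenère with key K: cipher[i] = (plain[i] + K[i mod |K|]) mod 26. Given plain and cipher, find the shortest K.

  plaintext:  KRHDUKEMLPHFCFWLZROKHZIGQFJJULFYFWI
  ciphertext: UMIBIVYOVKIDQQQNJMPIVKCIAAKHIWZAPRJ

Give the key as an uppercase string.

KVBYOLUC

  i= 0: U-K = 10 → K
  i= 1: M-R = 21 → V
  i= 2: I-H =  1 → B
  i= 3: B-D = 24 → Y
  i= 4: I-U = 14 → O
  i= 5: V-K = 11 → L
  i= 6: Y-E = 20 → U
  i= 7: O-M =  2 → C
  i= 8: V-L = 10 → K
  i= 9: K-P = 21 → V
  i=10: I-H =  1 → B
  i=11: D-F = 24 → Y
  i=12: Q-C = 14 → O
  i=13: Q-F = 11 → L
  i=14: Q-W = 20 → U
  i=15: N-L =  2 → C
  i=16: J-Z = 10 → K
  i=17: M-R = 21 → V
  i=18: P-O =  1 → B
  i=19: I-K = 24 → Y
  i=20: V-H = 14 → O
  i=21: K-Z = 11 → L
  i=22: C-I = 20 → U
  i=23: I-G =  2 → C
  i=24: A-Q = 10 → K
  i=25: A-F = 21 → V
  i=26: K-J =  1 → B
  i=27: H-J = 24 → Y
  i=28: I-U = 14 → O
  i=29: W-L = 11 → L
  i=30: Z-F = 20 → U
  i=31: A-Y =  2 → C
  i=32: P-F = 10 → K
  i=33: R-W = 21 → V
  i=34: J-I =  1 → B
  shifts repeat with period 8: KVBYOLUC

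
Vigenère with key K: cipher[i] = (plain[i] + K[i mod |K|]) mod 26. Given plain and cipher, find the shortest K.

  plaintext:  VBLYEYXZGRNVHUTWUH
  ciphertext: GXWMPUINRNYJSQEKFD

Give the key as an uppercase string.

  i= 0: G-V = 11 → L
  i= 1: X-B = 22 → W
  i= 2: W-L = 11 → L
  i= 3: M-Y = 14 → O
  i= 4: P-E = 11 → L
  i= 5: U-Y = 22 → W
  i= 6: I-X = 11 → L
  i= 7: N-Z = 14 → O
  i= 8: R-G = 11 → L
  i= 9: N-R = 22 → W
  i=10: Y-N = 11 → L
  i=11: J-V = 14 → O
  i=12: S-H = 11 → L
  i=13: Q-U = 22 → W
  i=14: E-T = 11 → L
  i=15: K-W = 14 → O
  i=16: F-U = 11 → L
  i=17: D-H = 22 → W
  shifts repeat with period 4: LWLO

LWLO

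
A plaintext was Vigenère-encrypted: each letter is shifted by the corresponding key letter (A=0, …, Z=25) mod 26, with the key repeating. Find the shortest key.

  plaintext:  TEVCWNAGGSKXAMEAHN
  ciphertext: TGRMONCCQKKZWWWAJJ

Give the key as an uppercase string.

  i= 0: T-T =  0 → A
  i= 1: G-E =  2 → C
  i= 2: R-V = 22 → W
  i= 3: M-C = 10 → K
  i= 4: O-W = 18 → S
  i= 5: N-N =  0 → A
  i= 6: C-A =  2 → C
  i= 7: C-G = 22 → W
  i= 8: Q-G = 10 → K
  i= 9: K-S = 18 → S
  i=10: K-K =  0 → A
  i=11: Z-X =  2 → C
  i=12: W-A = 22 → W
  i=13: W-M = 10 → K
  i=14: W-E = 18 → S
  i=15: A-A =  0 → A
  i=16: J-H =  2 → C
  i=17: J-N = 22 → W
  shifts repeat with period 5: ACWKS

ACWKS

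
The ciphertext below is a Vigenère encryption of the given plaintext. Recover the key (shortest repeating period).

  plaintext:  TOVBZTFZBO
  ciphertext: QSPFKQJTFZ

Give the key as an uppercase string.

  i= 0: Q-T = 23 → X
  i= 1: S-O =  4 → E
  i= 2: P-V = 20 → U
  i= 3: F-B =  4 → E
  i= 4: K-Z = 11 → L
  i= 5: Q-T = 23 → X
  i= 6: J-F =  4 → E
  i= 7: T-Z = 20 → U
  i= 8: F-B =  4 → E
  i= 9: Z-O = 11 → L
  shifts repeat with period 5: XEUEL

XEUEL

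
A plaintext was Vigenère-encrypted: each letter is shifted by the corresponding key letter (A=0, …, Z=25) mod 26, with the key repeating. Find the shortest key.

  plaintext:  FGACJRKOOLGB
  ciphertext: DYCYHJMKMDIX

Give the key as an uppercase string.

YSCW

  i= 0: D-F = 24 → Y
  i= 1: Y-G = 18 → S
  i= 2: C-A =  2 → C
  i= 3: Y-C = 22 → W
  i= 4: H-J = 24 → Y
  i= 5: J-R = 18 → S
  i= 6: M-K =  2 → C
  i= 7: K-O = 22 → W
  i= 8: M-O = 24 → Y
  i= 9: D-L = 18 → S
  i=10: I-G =  2 → C
  i=11: X-B = 22 → W
  shifts repeat with period 4: YSCW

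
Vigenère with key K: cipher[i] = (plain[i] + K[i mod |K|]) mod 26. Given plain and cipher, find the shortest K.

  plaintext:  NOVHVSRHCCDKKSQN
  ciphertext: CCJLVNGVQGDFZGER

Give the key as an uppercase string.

POOEAV

  i= 0: C-N = 15 → P
  i= 1: C-O = 14 → O
  i= 2: J-V = 14 → O
  i= 3: L-H =  4 → E
  i= 4: V-V =  0 → A
  i= 5: N-S = 21 → V
  i= 6: G-R = 15 → P
  i= 7: V-H = 14 → O
  i= 8: Q-C = 14 → O
  i= 9: G-C =  4 → E
  i=10: D-D =  0 → A
  i=11: F-K = 21 → V
  i=12: Z-K = 15 → P
  i=13: G-S = 14 → O
  i=14: E-Q = 14 → O
  i=15: R-N =  4 → E
  shifts repeat with period 6: POOEAV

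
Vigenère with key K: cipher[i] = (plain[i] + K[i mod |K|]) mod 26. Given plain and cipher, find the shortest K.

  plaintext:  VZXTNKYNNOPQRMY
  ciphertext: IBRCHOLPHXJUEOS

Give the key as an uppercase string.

  i= 0: I-V = 13 → N
  i= 1: B-Z =  2 → C
  i= 2: R-X = 20 → U
  i= 3: C-T =  9 → J
  i= 4: H-N = 20 → U
  i= 5: O-K =  4 → E
  i= 6: L-Y = 13 → N
  i= 7: P-N =  2 → C
  i= 8: H-N = 20 → U
  i= 9: X-O =  9 → J
  i=10: J-P = 20 → U
  i=11: U-Q =  4 → E
  i=12: E-R = 13 → N
  i=13: O-M =  2 → C
  i=14: S-Y = 20 → U
  shifts repeat with period 6: NCUJUE

NCUJUE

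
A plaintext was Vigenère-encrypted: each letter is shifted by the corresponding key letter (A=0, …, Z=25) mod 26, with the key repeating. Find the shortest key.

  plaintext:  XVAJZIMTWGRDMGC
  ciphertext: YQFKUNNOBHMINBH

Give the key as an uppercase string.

  i= 0: Y-X =  1 → B
  i= 1: Q-V = 21 → V
  i= 2: F-A =  5 → F
  i= 3: K-J =  1 → B
  i= 4: U-Z = 21 → V
  i= 5: N-I =  5 → F
  i= 6: N-M =  1 → B
  i= 7: O-T = 21 → V
  i= 8: B-W =  5 → F
  i= 9: H-G =  1 → B
  i=10: M-R = 21 → V
  i=11: I-D =  5 → F
  i=12: N-M =  1 → B
  i=13: B-G = 21 → V
  i=14: H-C =  5 → F
  shifts repeat with period 3: BVF

BVF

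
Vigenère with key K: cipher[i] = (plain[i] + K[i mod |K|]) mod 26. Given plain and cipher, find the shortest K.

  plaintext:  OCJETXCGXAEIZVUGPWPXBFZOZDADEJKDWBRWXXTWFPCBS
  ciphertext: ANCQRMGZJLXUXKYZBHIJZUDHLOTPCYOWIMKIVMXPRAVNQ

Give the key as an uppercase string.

MLTMYPET

  i= 0: A-O = 12 → M
  i= 1: N-C = 11 → L
  i= 2: C-J = 19 → T
  i= 3: Q-E = 12 → M
  i= 4: R-T = 24 → Y
  i= 5: M-X = 15 → P
  i= 6: G-C =  4 → E
  i= 7: Z-G = 19 → T
  i= 8: J-X = 12 → M
  i= 9: L-A = 11 → L
  i=10: X-E = 19 → T
  i=11: U-I = 12 → M
  i=12: X-Z = 24 → Y
  i=13: K-V = 15 → P
  i=14: Y-U =  4 → E
  i=15: Z-G = 19 → T
  i=16: B-P = 12 → M
  i=17: H-W = 11 → L
  i=18: I-P = 19 → T
  i=19: J-X = 12 → M
  i=20: Z-B = 24 → Y
  i=21: U-F = 15 → P
  i=22: D-Z =  4 → E
  i=23: H-O = 19 → T
  i=24: L-Z = 12 → M
  i=25: O-D = 11 → L
  i=26: T-A = 19 → T
  i=27: P-D = 12 → M
  i=28: C-E = 24 → Y
  i=29: Y-J = 15 → P
  i=30: O-K =  4 → E
  i=31: W-D = 19 → T
  i=32: I-W = 12 → M
  i=33: M-B = 11 → L
  i=34: K-R = 19 → T
  i=35: I-W = 12 → M
  i=36: V-X = 24 → Y
  i=37: M-X = 15 → P
  i=38: X-T =  4 → E
  i=39: P-W = 19 → T
  i=40: R-F = 12 → M
  i=41: A-P = 11 → L
  i=42: V-C = 19 → T
  i=43: N-B = 12 → M
  i=44: Q-S = 24 → Y
  shifts repeat with period 8: MLTMYPET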